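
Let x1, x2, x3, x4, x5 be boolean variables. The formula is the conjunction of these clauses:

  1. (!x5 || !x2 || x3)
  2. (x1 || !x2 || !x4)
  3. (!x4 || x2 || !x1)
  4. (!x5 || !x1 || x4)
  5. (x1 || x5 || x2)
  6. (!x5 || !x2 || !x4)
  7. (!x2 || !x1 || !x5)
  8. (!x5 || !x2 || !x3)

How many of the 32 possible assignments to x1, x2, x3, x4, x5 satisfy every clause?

Case analysis on x2 and x5:
  x2=1, x5=1: a clause becomes empty — 0.
  x2=1, x5=0: x3 free; 3 ways for (x1,x4) × 2^1 = 6.
  x2=0, x5=1: remaining (x1,x3,x4) ∈ {(0,0,0); (0,0,1); (0,1,0); (0,1,1)} — 4.
  x2=0, x5=0: remaining (x1,x3,x4) ∈ {(1,0,0); (1,1,0)} — 2.
Total: 0 + 6 + 4 + 2 = 12.

12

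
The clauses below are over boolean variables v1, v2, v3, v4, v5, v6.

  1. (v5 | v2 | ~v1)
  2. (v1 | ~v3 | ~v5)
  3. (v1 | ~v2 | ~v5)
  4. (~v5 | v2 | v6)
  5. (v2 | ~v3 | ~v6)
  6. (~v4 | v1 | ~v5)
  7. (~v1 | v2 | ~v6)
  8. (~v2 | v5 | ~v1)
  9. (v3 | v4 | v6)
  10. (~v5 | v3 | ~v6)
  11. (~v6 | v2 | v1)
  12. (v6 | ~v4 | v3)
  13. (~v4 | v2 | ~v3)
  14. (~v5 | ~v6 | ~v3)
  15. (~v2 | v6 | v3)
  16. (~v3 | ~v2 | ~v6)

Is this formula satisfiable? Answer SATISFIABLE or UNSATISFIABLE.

SATISFIABLE

Try v1 = True.
Branch on v2: take v2 = True.
  then v5 is forced to True.
The remaining clauses are satisfied by v3 = True, v4 = False, v6 = False.
So v1=T, v2=T, v3=T, v4=F, v5=T, v6=F is a satisfying assignment.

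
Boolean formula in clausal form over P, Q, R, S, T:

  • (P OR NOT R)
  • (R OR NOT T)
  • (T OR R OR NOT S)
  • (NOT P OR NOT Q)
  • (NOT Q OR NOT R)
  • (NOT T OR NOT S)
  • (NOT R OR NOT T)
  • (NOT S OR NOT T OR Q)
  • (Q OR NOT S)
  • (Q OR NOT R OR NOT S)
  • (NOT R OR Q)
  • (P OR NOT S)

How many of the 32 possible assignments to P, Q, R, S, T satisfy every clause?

3

Satisfying assignments:
  P=0 Q=0 R=0 S=0 T=0
  P=0 Q=1 R=0 S=0 T=0
  P=1 Q=0 R=0 S=0 T=0
That's 3 in total.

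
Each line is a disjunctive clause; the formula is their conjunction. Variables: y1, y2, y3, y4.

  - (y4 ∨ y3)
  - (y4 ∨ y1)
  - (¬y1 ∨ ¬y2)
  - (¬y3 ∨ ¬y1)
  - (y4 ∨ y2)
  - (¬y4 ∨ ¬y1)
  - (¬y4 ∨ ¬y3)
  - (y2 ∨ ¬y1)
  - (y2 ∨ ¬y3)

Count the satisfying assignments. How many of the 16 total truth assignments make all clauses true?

2

Satisfying assignments:
  y1=0 y2=0 y3=0 y4=1
  y1=0 y2=1 y3=0 y4=1
That's 2 in total.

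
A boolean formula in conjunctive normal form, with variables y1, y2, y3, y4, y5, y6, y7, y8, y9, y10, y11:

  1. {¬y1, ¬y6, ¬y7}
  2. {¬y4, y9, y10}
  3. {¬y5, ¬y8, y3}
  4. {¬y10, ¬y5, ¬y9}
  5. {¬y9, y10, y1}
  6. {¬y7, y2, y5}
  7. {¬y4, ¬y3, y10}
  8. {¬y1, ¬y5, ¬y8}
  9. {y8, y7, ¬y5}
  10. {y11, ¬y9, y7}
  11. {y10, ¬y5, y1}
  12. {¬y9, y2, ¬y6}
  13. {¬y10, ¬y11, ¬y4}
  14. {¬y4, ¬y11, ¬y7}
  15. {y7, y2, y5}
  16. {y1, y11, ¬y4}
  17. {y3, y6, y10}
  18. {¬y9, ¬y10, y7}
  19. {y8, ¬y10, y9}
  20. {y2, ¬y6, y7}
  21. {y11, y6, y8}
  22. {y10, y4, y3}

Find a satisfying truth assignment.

y2 occurs only positively in the remaining clauses — set y2 = True.
Try y1 = True.
The remaining clauses are satisfied by y3 = True, y4 = False, y5 = False, y6 = True, y7 = False, y8 = False, y9 = False, y10 = False, y11 = True.

y1 = 1  y2 = 1  y3 = 1  y4 = 0  y5 = 0  y6 = 1  y7 = 0  y8 = 0  y9 = 0  y10 = 0  y11 = 1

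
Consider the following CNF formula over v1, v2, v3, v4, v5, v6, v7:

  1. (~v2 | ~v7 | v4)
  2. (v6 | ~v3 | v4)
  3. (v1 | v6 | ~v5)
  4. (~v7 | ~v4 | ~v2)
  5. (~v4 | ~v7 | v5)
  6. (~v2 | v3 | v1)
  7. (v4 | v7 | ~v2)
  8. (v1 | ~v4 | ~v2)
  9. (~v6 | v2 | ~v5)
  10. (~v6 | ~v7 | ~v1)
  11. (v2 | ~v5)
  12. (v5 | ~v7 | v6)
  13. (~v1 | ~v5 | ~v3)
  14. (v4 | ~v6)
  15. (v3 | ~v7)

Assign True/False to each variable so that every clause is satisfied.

Set v1 = True and propagate.
Branch on v2: take v2 = False.
  then v5 is forced to False.
Set v3 = True and propagate.
The remaining clauses are satisfied by v4 = True, v6 = True, v7 = False.
Every clause has at least one true literal under this assignment.

v1 = T, v2 = F, v3 = T, v4 = T, v5 = F, v6 = T, v7 = F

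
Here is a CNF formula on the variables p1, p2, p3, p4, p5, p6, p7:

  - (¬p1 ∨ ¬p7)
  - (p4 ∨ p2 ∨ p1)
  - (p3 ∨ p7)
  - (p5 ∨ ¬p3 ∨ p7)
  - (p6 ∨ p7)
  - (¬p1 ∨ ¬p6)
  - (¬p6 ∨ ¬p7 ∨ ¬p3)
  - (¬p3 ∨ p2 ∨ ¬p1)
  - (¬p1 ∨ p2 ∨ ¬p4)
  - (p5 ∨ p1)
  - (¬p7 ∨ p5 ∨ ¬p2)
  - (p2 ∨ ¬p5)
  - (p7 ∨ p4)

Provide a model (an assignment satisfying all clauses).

p1=False, p2=True, p3=True, p4=False, p5=True, p6=False, p7=True

Set p1 = False and propagate.
  then p5 is forced to True.
  then p2 is forced to True.
Set p3 = True and propagate.
For the remaining variables, p4 = False, p6 = False, p7 = True works.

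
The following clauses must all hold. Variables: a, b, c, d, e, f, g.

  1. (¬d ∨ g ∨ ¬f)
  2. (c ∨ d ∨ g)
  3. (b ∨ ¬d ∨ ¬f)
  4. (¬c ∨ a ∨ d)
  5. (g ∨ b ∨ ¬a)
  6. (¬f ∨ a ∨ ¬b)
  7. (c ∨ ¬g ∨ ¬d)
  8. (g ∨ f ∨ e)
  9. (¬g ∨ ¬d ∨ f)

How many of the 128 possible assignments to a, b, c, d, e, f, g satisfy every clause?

Split on d, then g.
  d=T, g=T: remaining (a,b,c,e,f) ∈ {(T,T,T,F,T); (T,T,T,T,T)} — 2.
  d=T, g=F: c free; 3 ways for (a,b,e,f) × 2^1 = 6.
  d=F, g=T: e free; 11 ways for (a,b,c,f) × 2^1 = 22.
  d=F, g=F: remaining (a,b,c,e,f) ∈ {(T,T,T,F,T); (T,T,T,T,F); (T,T,T,T,T)} — 3.
Total: 2 + 6 + 22 + 3 = 33.

33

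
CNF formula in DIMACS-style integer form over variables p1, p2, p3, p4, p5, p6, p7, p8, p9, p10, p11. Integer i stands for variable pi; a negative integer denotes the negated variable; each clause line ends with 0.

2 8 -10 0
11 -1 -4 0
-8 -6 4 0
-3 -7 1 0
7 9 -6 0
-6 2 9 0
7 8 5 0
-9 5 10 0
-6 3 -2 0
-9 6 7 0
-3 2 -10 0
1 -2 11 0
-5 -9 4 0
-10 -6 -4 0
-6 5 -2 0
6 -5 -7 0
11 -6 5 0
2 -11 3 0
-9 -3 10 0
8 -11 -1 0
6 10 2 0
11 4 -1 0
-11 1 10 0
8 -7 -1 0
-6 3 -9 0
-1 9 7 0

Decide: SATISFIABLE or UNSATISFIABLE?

SATISFIABLE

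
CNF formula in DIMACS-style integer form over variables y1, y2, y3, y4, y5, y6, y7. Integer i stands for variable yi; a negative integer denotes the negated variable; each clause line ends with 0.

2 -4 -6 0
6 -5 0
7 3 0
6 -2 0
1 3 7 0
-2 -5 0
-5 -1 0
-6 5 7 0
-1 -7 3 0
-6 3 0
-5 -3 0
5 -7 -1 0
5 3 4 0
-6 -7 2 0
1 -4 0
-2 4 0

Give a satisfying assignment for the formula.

Branch on y1: take y1 = True.
  then y5 is forced to False.
  then y7 is forced to False.
  then y3 is forced to True.
  then y6 is forced to False.
  then y2 is forced to False.
y4 is now unconstrained; take y4 = False.
Every clause has at least one true literal under this assignment.

y1=1, y2=0, y3=1, y4=0, y5=0, y6=0, y7=0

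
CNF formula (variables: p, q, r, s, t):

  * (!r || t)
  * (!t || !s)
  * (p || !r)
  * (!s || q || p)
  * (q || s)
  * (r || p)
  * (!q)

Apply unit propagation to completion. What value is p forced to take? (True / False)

(!q) is a unit clause: q = False.
(q || s) with q = False leaves only s, so s = True.
In (!s || !t), !s is now false; !t must hold, so t = False.
In (!r || t), t is now false; !r must hold, so r = False.
From (q || p || !s) and q = False, s = True: p = True.

True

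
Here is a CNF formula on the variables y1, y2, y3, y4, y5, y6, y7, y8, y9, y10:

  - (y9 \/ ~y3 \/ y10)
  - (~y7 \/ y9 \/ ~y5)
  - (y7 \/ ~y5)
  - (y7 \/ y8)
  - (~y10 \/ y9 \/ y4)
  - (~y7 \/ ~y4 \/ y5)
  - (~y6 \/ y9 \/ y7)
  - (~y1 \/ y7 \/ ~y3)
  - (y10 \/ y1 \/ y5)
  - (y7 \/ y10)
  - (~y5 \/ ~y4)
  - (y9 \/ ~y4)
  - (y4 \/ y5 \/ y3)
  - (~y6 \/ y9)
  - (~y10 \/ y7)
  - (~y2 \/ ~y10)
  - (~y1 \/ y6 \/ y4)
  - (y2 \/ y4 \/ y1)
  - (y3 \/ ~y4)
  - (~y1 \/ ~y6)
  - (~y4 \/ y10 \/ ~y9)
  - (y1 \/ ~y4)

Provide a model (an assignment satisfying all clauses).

Pure literal: y8 appears only positively; assign y8 = True.
Try y1 = False.
  then y4 is forced to False.
  then y2 is forced to True.
  then y10 is forced to False.
  then y5 is forced to True.
  then y7 is forced to True.
  then y9 is forced to True.
y3, y6 are now unconstrained; take y3 = True, y6 = True.
Every clause has at least one true literal under this assignment.

y1=0, y2=1, y3=1, y4=0, y5=1, y6=1, y7=1, y8=1, y9=1, y10=0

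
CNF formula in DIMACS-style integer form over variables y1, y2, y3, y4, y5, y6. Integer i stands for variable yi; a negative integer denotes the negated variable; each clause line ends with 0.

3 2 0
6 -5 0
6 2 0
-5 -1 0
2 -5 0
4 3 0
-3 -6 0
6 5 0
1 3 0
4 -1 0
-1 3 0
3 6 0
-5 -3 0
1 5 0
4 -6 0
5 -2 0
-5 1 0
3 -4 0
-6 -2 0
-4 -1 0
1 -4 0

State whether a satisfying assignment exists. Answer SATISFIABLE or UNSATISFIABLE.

UNSATISFIABLE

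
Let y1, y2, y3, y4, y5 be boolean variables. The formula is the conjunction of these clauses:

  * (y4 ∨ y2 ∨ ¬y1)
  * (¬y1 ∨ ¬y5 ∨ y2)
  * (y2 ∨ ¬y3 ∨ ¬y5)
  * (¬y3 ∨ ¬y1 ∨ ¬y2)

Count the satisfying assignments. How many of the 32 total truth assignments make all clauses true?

20

Case analysis on y2 and y1:
  y2=T, y1=T: remaining (y3,y4,y5) ∈ {(F,F,F); (F,F,T); (F,T,F); (F,T,T)} — 4.
  y2=T, y1=F: y3, y4, y5 free → 2^3 = 8.
  y2=F, y1=T: remaining (y3,y4,y5) ∈ {(F,T,F); (T,T,F)} — 2.
  y2=F, y1=F: y4 free; 3 ways for (y3,y5) × 2^1 = 6.
Total: 4 + 8 + 2 + 6 = 20.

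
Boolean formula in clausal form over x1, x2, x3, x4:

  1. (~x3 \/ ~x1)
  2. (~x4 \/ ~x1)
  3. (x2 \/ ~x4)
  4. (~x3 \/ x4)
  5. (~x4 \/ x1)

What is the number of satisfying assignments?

The models are:
  x1=0 x2=0 x3=0 x4=0
  x1=0 x2=1 x3=0 x4=0
  x1=1 x2=0 x3=0 x4=0
  x1=1 x2=1 x3=0 x4=0
Count: 4.

4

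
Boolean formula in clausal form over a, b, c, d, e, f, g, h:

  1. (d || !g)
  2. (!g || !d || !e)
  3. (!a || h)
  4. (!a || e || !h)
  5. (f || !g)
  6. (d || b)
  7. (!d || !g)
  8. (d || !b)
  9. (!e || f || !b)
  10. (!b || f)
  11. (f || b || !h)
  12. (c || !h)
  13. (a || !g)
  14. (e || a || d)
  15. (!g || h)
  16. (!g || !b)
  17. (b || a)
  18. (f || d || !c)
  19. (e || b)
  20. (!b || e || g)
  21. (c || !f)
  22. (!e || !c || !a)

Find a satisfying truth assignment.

Set a = False and propagate.
  then g is forced to False.
  then b is forced to True.
  then d is forced to True.
  then f is forced to True.
  then e is forced to True.
  then c is forced to True.
h is now unconstrained; take h = False.

a=False, b=True, c=True, d=True, e=True, f=True, g=False, h=False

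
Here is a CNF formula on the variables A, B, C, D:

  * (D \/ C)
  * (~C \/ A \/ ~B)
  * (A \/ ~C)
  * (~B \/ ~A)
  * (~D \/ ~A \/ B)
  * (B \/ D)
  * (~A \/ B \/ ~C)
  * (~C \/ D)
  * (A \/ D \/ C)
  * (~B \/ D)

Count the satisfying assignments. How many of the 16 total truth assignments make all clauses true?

2

The models are:
  A=0 B=0 C=0 D=1
  A=0 B=1 C=0 D=1
Count: 2.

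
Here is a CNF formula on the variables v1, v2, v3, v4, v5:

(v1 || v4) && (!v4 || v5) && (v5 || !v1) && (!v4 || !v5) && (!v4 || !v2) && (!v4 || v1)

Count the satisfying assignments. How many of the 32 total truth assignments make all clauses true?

4

Satisfying assignments:
  v1=1 v2=0 v3=0 v4=0 v5=1
  v1=1 v2=0 v3=1 v4=0 v5=1
  v1=1 v2=1 v3=0 v4=0 v5=1
  v1=1 v2=1 v3=1 v4=0 v5=1
That's 4 in total.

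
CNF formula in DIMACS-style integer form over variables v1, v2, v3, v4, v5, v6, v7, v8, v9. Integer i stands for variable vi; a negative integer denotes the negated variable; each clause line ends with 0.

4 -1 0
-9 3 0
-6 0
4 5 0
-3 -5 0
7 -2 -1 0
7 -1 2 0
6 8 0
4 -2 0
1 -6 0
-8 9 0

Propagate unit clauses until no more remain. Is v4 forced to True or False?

Unit clause (!v6) sets v6 = False.
(v6 || v8): since v6 = False, the clause reduces to (v8). v8 = True.
In (!v8 || v9), !v8 is now false; v9 must hold, so v9 = True.
From (v3 || !v9) and v9 = True: v3 = True.
From (!v3 || !v5) and v3 = True: v5 = False.
From (v5 || v4) and v5 = False: v4 = True.

True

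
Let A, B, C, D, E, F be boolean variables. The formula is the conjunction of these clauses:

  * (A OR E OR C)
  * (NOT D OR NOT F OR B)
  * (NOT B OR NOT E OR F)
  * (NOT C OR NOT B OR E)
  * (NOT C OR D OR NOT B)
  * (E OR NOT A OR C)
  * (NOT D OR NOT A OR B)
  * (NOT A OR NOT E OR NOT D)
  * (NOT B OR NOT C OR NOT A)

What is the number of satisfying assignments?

Split on B, then A.
  B=1, A=1: remaining (C,D,E,F) ∈ {(0,0,1,1)} — 1.
  B=1, A=0: remaining (C,D,E,F) ∈ {(0,0,1,1); (0,1,1,1); (1,1,1,1)} — 3.
  B=0, A=1: F free; 3 ways for (C,D,E) × 2^1 = 6.
  B=0, A=0: 9 of the 16 assignments to (C,D,E,F) work.
Total: 1 + 3 + 6 + 9 = 19.

19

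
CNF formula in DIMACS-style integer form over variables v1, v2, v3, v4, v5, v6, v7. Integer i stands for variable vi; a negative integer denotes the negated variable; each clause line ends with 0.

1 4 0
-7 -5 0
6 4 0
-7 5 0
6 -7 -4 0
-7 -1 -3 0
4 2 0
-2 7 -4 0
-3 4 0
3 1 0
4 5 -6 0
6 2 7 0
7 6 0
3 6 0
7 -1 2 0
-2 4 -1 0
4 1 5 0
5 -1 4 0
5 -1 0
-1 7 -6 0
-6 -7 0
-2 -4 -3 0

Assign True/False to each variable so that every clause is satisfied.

v1=F, v2=F, v3=T, v4=T, v5=T, v6=T, v7=F

Check each clause:
  1. (v4 || v1) — v4 is true.
  2. (!v7 || !v5) — !v7 is true.
  3. (v6 || v4) — v4 is true.
  4. (!v7 || v5) — !v7 is true.
  5. (!v7 || !v4 || v6) — !v7 is true.
  6. (!v7 || !v3 || !v1) — !v7 is true.
  7. (v2 || v4) — v4 is true.
  8. (!v4 || v7 || !v2) — !v2 is true.
  9. (!v3 || v4) — v4 is true.
  10. (v1 || v3) — v3 is true.
  11. (v4 || !v6 || v5) — v4 is true.
  12. (v6 || v2 || v7) — v6 is true.
  13. (v6 || v7) — v6 is true.
  14. (v6 || v3) — v3 is true.
  15. (v7 || v2 || !v1) — !v1 is true.
  16. (!v2 || v4 || !v1) — v4 is true.
  17. (v4 || v5 || v1) — v4 is true.
  18. (!v1 || v4 || v5) — v4 is true.
  19. (!v1 || v5) — v5 is true.
  20. (!v6 || !v1 || v7) — !v1 is true.
  21. (!v6 || !v7) — !v7 is true.
  22. (!v3 || !v4 || !v2) — !v2 is true.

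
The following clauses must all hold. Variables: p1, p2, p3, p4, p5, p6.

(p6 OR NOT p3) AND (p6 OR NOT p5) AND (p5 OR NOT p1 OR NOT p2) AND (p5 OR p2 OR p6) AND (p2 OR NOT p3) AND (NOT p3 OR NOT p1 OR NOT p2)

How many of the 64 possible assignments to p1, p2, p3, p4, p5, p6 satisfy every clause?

20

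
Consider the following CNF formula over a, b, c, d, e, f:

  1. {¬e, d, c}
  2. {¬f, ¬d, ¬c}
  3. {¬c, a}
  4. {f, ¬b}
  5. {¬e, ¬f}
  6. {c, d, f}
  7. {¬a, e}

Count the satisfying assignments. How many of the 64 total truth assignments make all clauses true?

9

Split on c, then f.
  c=T, f=T: a clause becomes empty — 0.
  c=T, f=F: remaining (a,b,d,e) ∈ {(T,F,F,T); (T,F,T,T)} — 2.
  c=F, f=T: remaining (a,b,d,e) ∈ {(F,F,F,F); (F,F,T,F); (F,T,F,F); (F,T,T,F)} — 4.
  c=F, f=F: remaining (a,b,d,e) ∈ {(F,F,T,F); (F,F,T,T); (T,F,T,T)} — 3.
Total: 0 + 2 + 4 + 3 = 9.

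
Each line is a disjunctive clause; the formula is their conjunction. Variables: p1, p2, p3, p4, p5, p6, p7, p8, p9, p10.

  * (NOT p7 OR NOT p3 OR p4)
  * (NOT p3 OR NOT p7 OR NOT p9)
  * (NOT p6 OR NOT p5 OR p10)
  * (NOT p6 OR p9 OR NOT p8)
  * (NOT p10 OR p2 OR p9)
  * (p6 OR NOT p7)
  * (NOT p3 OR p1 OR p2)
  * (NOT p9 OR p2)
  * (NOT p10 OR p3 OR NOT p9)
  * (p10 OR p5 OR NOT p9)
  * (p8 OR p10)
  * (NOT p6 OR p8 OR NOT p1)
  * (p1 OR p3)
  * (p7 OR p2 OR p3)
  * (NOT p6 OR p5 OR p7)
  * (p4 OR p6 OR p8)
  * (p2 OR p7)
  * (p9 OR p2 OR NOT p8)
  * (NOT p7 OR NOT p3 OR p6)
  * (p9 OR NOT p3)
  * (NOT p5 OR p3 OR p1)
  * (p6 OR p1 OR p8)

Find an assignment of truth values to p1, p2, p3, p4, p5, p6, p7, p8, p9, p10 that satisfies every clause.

Pure literal: p2 appears only positively; assign p2 = True.
Branch on p1: take p1 = True.
Branch on p3: take p3 = False.
For the remaining variables, p4 = False, p5 = True, p6 = False, p7 = False, p8 = True, p9 = True, p10 = False works.
Every clause has at least one true literal under this assignment.

p1=T  p2=T  p3=F  p4=F  p5=T  p6=F  p7=F  p8=T  p9=T  p10=F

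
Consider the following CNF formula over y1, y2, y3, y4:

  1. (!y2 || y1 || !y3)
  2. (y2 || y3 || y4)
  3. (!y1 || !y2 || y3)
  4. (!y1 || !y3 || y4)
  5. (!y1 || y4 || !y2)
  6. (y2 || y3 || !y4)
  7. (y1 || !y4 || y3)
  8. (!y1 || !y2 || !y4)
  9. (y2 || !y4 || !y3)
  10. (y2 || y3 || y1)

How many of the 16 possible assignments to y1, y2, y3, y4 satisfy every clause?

2

Satisfying assignments:
  y1=0 y2=0 y3=1 y4=0
  y1=0 y2=1 y3=0 y4=0
Count: 2.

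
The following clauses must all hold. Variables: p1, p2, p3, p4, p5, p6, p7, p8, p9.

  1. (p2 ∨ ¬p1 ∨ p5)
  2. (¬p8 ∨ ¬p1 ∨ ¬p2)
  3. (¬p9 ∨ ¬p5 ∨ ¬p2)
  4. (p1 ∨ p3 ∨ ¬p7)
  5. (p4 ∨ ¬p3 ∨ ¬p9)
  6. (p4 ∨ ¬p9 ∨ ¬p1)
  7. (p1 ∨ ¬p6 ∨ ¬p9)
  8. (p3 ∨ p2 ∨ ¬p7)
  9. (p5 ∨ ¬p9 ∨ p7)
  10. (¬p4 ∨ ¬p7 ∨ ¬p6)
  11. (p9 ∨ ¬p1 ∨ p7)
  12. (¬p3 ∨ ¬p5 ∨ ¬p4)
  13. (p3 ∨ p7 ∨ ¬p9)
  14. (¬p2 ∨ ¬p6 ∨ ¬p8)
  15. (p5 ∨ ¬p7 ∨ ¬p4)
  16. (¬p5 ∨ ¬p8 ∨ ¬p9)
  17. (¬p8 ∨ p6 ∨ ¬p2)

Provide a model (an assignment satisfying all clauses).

p1=F, p2=F, p3=F, p4=T, p5=T, p6=T, p7=F, p8=F, p9=F

Check each clause:
  1. (¬p1 ∨ p2 ∨ p5) — p5 is true.
  2. (¬p1 ∨ ¬p8 ∨ ¬p2) — ¬p8 is true.
  3. (¬p2 ∨ ¬p9 ∨ ¬p5) — ¬p2 is true.
  4. (¬p7 ∨ p3 ∨ p1) — ¬p7 is true.
  5. (¬p9 ∨ ¬p3 ∨ p4) — p4 is true.
  6. (¬p1 ∨ p4 ∨ ¬p9) — p4 is true.
  7. (p1 ∨ ¬p9 ∨ ¬p6) — ¬p9 is true.
  8. (p2 ∨ p3 ∨ ¬p7) — ¬p7 is true.
  9. (¬p9 ∨ p7 ∨ p5) — ¬p9 is true.
  10. (¬p7 ∨ ¬p6 ∨ ¬p4) — ¬p7 is true.
  11. (p7 ∨ p9 ∨ ¬p1) — ¬p1 is true.
  12. (¬p3 ∨ ¬p4 ∨ ¬p5) — ¬p3 is true.
  13. (p3 ∨ p7 ∨ ¬p9) — ¬p9 is true.
  14. (¬p2 ∨ ¬p8 ∨ ¬p6) — ¬p8 is true.
  15. (¬p7 ∨ p5 ∨ ¬p4) — ¬p7 is true.
  16. (¬p9 ∨ ¬p5 ∨ ¬p8) — ¬p8 is true.
  17. (p6 ∨ ¬p2 ∨ ¬p8) — ¬p8 is true.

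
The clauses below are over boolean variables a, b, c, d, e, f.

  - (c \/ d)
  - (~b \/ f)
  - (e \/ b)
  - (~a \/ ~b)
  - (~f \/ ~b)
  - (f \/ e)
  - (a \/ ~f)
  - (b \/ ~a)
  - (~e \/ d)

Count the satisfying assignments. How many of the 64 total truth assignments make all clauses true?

The models are:
  a=F b=F c=F d=T e=T f=F
  a=F b=F c=T d=T e=T f=F
Count: 2.

2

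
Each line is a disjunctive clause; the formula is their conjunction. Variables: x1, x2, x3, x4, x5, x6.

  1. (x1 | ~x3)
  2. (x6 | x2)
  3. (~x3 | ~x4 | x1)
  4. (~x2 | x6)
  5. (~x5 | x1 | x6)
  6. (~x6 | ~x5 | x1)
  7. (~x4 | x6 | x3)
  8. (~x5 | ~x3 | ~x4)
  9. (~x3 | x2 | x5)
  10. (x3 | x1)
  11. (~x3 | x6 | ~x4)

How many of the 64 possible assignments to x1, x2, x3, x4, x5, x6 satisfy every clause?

Case analysis on x3 and x6:
  x3=1, x6=1: remaining (x1,x2,x4,x5) ∈ {(1,0,0,1); (1,1,0,0); (1,1,0,1); (1,1,1,0)} — 4.
  x3=1, x6=0: a clause becomes empty — 0.
  x3=0, x6=1: forces x1=1; x2, x4, x5 free → 2^3 = 8.
  x3=0, x6=0: a clause becomes empty — 0.
Total: 4 + 0 + 8 + 0 = 12.

12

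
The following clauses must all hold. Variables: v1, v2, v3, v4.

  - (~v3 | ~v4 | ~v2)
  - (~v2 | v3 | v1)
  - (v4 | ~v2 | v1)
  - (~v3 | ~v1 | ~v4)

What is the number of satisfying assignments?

10

Case analysis on v1 and v2:
  v1=T, v2=T: remaining (v3,v4) ∈ {(F,F); (F,T); (T,F)} — 3.
  v1=T, v2=F: remaining (v3,v4) ∈ {(F,F); (F,T); (T,F)} — 3.
  v1=F, v2=T: a clause becomes empty — 0.
  v1=F, v2=F: remaining (v3,v4) ∈ {(F,F); (F,T); (T,F); (T,T)} — 4.
Total: 3 + 3 + 0 + 4 = 10.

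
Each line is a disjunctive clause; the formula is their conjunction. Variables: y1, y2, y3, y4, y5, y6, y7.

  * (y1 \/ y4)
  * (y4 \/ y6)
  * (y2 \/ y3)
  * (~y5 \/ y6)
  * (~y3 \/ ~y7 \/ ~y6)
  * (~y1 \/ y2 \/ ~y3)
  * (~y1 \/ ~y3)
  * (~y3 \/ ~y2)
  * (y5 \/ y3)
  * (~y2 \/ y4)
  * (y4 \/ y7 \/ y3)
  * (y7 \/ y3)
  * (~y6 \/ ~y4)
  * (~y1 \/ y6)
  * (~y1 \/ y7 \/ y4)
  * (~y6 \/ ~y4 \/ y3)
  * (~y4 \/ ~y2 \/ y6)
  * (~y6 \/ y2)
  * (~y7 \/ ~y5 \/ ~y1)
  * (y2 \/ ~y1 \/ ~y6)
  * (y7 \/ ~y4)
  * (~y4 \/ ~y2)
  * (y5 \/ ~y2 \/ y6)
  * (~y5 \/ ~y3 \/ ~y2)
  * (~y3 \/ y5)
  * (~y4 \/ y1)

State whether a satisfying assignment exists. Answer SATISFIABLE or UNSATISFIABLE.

UNSATISFIABLE

y3 = True:
  propagation gives y1=False, y4=True; an empty clause results — contradiction.
y3 = False:
  propagation gives y2=True, y5=True, y6=True, y4=True; an empty clause results — contradiction.
Every branch closes, so no satisfying assignment exists.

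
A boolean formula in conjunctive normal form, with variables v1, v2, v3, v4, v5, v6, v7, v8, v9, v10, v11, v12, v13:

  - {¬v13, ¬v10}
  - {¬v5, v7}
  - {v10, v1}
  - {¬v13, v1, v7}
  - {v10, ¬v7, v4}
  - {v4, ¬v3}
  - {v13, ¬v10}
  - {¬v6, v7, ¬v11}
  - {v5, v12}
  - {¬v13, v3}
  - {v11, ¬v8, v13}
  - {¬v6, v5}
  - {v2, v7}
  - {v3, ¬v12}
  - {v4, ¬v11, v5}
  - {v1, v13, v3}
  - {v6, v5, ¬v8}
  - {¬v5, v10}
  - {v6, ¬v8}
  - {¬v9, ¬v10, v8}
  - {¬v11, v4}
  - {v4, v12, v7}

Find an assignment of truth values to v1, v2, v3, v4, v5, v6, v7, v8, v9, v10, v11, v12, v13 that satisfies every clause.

v1 occurs only positively in the remaining clauses — set v1 = True.
v4 occurs only positively in the remaining clauses — set v4 = True.
Branch on v2: take v2 = False.
  then v7 is forced to True.
Set v3 = True and propagate.
Branch on v5: take v5 = False.
  then v12 is forced to True.
  then v6 is forced to False.
  then v8 is forced to False.
For the remaining variables, v9 = True, v10 = False, v11 = False, v13 = True works.

v1=True, v2=False, v3=True, v4=True, v5=False, v6=False, v7=True, v8=False, v9=True, v10=False, v11=False, v12=True, v13=True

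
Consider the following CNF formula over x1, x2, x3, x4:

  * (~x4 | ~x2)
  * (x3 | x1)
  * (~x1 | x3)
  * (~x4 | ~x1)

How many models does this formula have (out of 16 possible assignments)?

5

The models are:
  x1=0 x2=0 x3=1 x4=0
  x1=0 x2=0 x3=1 x4=1
  x1=0 x2=1 x3=1 x4=0
  x1=1 x2=0 x3=1 x4=0
  x1=1 x2=1 x3=1 x4=0
Count: 5.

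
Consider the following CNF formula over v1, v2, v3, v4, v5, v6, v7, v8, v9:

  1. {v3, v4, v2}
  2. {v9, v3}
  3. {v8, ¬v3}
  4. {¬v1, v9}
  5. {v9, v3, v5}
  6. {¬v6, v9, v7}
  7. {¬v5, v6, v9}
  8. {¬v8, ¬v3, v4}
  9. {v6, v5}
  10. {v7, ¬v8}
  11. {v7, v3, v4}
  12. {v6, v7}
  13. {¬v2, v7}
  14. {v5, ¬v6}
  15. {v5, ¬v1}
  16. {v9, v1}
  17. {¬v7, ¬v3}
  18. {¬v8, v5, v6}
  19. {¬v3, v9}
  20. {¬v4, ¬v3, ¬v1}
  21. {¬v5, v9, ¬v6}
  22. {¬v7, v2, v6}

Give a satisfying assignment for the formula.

v1=True, v2=False, v3=False, v4=True, v5=True, v6=True, v7=True, v8=False, v9=True

v9 occurs only positively in the remaining clauses — set v9 = True.
Set v1 = True and propagate.
  then v5 is forced to True.
Branch on v2: take v2 = False.
Branch on v3: take v3 = False.
  then v4 is forced to True.
The remaining clauses are satisfied by v6 = True, v7 = True, v8 = False.
Check each clause:
  1. {v4, v2, v3} — v4 is true.
  2. {v9, v3} — v9 is true.
  3. {¬v3, v8} — ¬v3 is true.
  4. {v9, ¬v1} — v9 is true.
  5. {v3, v5, v9} — v9 is true.
  6. {¬v6, v9, v7} — v9 is true.
  7. {¬v5, v6, v9} — v9 is true.
  8. {v4, ¬v8, ¬v3} — ¬v8 is true.
  9. {v6, v5} — v5 is true.
  10. {v7, ¬v8} — ¬v8 is true.
  11. {v7, v4, v3} — v4 is true.
  12. {v6, v7} — v6 is true.
  13. {¬v2, v7} — ¬v2 is true.
  14. {¬v6, v5} — v5 is true.
  15. {¬v1, v5} — v5 is true.
  16. {v9, v1} — v9 is true.
  17. {¬v7, ¬v3} — ¬v3 is true.
  18. {v6, ¬v8, v5} — ¬v8 is true.
  19. {¬v3, v9} — v9 is true.
  20. {¬v4, ¬v3, ¬v1} — ¬v3 is true.
  21. {¬v5, ¬v6, v9} — v9 is true.
  22. {v2, v6, ¬v7} — v6 is true.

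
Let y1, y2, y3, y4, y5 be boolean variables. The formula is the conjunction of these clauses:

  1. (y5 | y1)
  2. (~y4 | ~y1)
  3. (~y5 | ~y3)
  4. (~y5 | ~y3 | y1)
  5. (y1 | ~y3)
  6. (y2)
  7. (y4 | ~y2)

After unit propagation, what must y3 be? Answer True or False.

Unit clause (y2) sets y2 = True.
(~y2 | y4) with y2 = True leaves only y4, so y4 = True.
(~y4 | ~y1): since y4 = True, the clause reduces to (~y1). y1 = False.
(y1 | y5) with y1 = False leaves only y5, so y5 = True.
(~y5 | ~y3) with y5 = True leaves only ~y3, so y3 = False.

False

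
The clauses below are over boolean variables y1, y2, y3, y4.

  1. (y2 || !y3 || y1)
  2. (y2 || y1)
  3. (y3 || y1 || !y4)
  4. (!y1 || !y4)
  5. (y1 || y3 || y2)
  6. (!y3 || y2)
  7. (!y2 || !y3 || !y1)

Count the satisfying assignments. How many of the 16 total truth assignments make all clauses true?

5

Satisfying assignments:
  y1=F y2=T y3=F y4=F
  y1=F y2=T y3=T y4=F
  y1=F y2=T y3=T y4=T
  y1=T y2=F y3=F y4=F
  y1=T y2=T y3=F y4=F
That's 5 in total.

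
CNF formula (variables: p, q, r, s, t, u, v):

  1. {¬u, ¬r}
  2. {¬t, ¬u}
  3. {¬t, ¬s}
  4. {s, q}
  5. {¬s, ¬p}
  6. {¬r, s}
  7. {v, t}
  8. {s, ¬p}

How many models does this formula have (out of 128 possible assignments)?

Split on s, then t.
  s=T, t=T: a clause becomes empty — 0.
  s=T, t=F: q free; 3 ways for (p,r,u,v) × 2^1 = 6.
  s=F, t=T: remaining (p,q,r,u,v) ∈ {(F,T,F,F,F); (F,T,F,F,T)} — 2.
  s=F, t=F: remaining (p,q,r,u,v) ∈ {(F,T,F,F,T); (F,T,F,T,T)} — 2.
Total: 0 + 6 + 2 + 2 = 10.

10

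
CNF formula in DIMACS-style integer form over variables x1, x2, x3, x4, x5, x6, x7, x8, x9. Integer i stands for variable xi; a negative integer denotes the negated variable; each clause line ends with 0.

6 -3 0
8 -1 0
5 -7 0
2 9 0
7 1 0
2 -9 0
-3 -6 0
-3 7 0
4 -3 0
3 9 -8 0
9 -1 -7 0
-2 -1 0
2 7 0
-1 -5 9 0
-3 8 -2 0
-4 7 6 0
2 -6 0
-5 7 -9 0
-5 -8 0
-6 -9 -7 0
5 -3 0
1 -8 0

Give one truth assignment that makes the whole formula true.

Try x1 = False.
  then x7 is forced to True.
  then x5 is forced to True.
  then x8 is forced to False.
Branch on x2: take x2 = True.
  then x3 is forced to False.
For the remaining variables, x4 = False, x6 = True, x9 = False works.
Every clause has at least one true literal under this assignment.

x1=False, x2=True, x3=False, x4=False, x5=True, x6=True, x7=True, x8=False, x9=False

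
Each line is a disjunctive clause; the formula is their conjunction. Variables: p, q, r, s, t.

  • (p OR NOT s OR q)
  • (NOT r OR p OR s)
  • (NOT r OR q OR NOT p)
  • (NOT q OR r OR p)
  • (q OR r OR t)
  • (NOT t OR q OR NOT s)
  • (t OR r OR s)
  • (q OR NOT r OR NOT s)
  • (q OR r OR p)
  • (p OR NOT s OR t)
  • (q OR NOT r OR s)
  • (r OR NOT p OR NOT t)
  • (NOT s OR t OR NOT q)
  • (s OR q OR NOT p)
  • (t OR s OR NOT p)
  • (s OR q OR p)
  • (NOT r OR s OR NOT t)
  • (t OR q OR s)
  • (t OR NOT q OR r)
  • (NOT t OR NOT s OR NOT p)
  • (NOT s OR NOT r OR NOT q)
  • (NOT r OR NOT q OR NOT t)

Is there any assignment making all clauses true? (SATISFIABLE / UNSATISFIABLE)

q = True:
  t = True:
    propagation gives r=False, p=True; an empty clause results — contradiction.
  t = False:
    propagation gives s=False, r=True, p=True; an empty clause results — contradiction.
q = False:
  s = True:
    propagation gives p=True, r=False, t=True; an empty clause results — contradiction.
  s = False:
    propagation gives r=False, t=True, p=True; an empty clause results — contradiction.
Every branch closes, so no satisfying assignment exists.

UNSATISFIABLE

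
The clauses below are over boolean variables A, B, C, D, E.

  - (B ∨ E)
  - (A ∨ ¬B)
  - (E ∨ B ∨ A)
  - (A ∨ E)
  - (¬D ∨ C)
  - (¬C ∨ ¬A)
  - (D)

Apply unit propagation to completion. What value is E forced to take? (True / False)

Unit clause (D) sets D = True.
In (C ∨ ¬D), ¬D is now false; C must hold, so C = True.
(¬A ∨ ¬C): since C = True, the clause reduces to (¬A). A = False.
(¬B ∨ A) with A = False leaves only ¬B, so B = False.
From (E ∨ B) and B = False: E = True.

True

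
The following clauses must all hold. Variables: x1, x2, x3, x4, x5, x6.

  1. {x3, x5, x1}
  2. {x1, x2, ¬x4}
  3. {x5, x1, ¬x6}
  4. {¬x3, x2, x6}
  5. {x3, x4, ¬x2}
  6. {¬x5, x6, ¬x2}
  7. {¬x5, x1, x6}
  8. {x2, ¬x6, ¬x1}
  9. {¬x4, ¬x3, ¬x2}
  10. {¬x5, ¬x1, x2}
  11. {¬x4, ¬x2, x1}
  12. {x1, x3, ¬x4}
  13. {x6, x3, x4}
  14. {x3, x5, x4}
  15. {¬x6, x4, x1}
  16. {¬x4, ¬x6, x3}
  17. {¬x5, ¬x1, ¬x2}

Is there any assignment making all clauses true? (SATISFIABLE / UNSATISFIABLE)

SATISFIABLE

Try x1 = True.
Branch on x2: take x2 = False.
  then x6 is forced to False.
  then x3 is forced to False.
  then x5 is forced to False.
  then x4 is forced to True.
Every clause has at least one true literal under this assignment.
So x1 = True  x2 = False  x3 = False  x4 = True  x5 = False  x6 = False is a satisfying assignment.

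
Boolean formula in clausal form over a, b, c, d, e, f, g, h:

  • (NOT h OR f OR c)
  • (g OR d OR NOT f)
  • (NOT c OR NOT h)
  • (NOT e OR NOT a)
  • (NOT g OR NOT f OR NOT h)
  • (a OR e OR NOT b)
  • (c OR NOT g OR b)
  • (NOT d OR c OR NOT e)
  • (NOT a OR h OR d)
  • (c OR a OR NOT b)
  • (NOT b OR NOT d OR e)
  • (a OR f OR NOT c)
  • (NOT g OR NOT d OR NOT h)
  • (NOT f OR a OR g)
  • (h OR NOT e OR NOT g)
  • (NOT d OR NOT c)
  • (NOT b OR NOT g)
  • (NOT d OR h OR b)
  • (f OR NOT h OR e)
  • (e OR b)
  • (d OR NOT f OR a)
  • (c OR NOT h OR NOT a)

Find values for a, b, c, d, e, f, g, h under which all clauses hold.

Set a = False and propagate.
For the remaining variables, b = False, c = False, d = False, e = True, f = False, g = False, h = False works.
Every clause has at least one true literal under this assignment.

a=F, b=F, c=F, d=F, e=T, f=F, g=F, h=F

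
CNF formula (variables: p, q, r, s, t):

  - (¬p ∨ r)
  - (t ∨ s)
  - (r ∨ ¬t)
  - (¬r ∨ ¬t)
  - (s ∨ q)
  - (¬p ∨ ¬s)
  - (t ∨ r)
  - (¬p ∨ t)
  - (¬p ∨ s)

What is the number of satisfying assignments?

2

Satisfying assignments:
  p=0 q=0 r=1 s=1 t=0
  p=0 q=1 r=1 s=1 t=0
Count: 2.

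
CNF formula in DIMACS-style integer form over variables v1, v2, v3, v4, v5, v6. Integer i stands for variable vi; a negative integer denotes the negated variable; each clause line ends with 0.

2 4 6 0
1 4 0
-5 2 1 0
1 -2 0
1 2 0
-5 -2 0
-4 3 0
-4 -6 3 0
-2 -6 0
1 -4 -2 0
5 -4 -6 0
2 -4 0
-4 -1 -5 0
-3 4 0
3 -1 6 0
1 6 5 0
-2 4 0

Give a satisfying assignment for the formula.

Set v1 = True and propagate.
Try v2 = True.
  then v5 is forced to False.
  then v6 is forced to False.
  then v3 is forced to True.
  then v4 is forced to True.

v1 = 1, v2 = 1, v3 = 1, v4 = 1, v5 = 0, v6 = 0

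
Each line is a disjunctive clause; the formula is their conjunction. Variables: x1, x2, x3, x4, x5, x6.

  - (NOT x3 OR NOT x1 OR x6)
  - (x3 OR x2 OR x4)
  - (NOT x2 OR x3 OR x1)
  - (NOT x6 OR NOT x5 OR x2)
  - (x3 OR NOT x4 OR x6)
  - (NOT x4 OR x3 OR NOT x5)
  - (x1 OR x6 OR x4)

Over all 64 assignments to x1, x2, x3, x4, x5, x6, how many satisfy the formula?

23

Case analysis on x3 and x4:
  x3=T, x4=T: 10 of the 16 assignments to (x1,x2,x5,x6) work.
  x3=T, x4=F: x1 free; 3 ways for (x2,x5,x6) × 2^1 = 6.
  x3=F, x4=T: remaining (x1,x2,x5,x6) ∈ {(F,F,F,T); (T,F,F,T); (T,T,F,T)} — 3.
  x3=F, x4=F: remaining (x1,x2,x5,x6) ∈ {(T,T,F,F); (T,T,F,T); (T,T,T,F); (T,T,T,T)} — 4.
Total: 10 + 6 + 3 + 4 = 23.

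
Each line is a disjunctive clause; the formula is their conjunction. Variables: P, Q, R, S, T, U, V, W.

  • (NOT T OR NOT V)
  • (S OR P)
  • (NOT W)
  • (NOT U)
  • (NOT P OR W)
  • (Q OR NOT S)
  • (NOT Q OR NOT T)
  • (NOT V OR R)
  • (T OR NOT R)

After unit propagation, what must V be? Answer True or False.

(NOT W) is a unit clause: W = False.
Unit clause (NOT U) sets U = False.
(NOT P OR W): since W = False, the clause reduces to (NOT P). P = False.
In (S OR P), P is now false; S must hold, so S = True.
From (Q OR NOT S) and S = True: Q = True.
(NOT T OR NOT Q): since Q = True, the clause reduces to (NOT T). T = False.
In (NOT R OR T), T is now false; NOT R must hold, so R = False.
From (R OR NOT V) and R = False: V = False.

False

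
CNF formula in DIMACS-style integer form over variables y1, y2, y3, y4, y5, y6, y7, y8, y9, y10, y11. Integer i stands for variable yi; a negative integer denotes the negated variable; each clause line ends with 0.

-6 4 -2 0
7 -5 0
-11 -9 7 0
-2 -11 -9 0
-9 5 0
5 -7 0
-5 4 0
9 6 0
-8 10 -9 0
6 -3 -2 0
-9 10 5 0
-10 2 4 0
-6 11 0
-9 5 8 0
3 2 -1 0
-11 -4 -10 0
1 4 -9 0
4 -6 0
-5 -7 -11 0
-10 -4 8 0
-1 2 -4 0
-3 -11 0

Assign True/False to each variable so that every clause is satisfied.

Set y1 = False and propagate.
Set y2 = False and propagate.
Set y3 = True and propagate.
  then y11 is forced to False.
  then y6 is forced to False.
  then y9 is forced to True.
  then y5 is forced to True.
  then y7 is forced to True.
  then y4 is forced to True.
For the remaining variables, y8 = True, y10 = True works.
Every clause has at least one true literal under this assignment.
Check each clause:
  1. (y4 \/ ~y2 \/ ~y6) — ~y6 is true.
  2. (~y5 \/ y7) — y7 is true.
  3. (~y9 \/ ~y11 \/ y7) — ~y11 is true.
  4. (~y11 \/ ~y2 \/ ~y9) — ~y11 is true.
  5. (y5 \/ ~y9) — y5 is true.
  6. (~y7 \/ y5) — y5 is true.
  7. (~y5 \/ y4) — y4 is true.
  8. (y6 \/ y9) — y9 is true.
  9. (~y9 \/ y10 \/ ~y8) — y10 is true.
  10. (~y3 \/ y6 \/ ~y2) — ~y2 is true.
  11. (y5 \/ y10 \/ ~y9) — y10 is true.
  12. (~y10 \/ y2 \/ y4) — y4 is true.
  13. (y11 \/ ~y6) — ~y6 is true.
  14. (y5 \/ y8 \/ ~y9) — y8 is true.
  15. (~y1 \/ y2 \/ y3) — y3 is true.
  16. (~y10 \/ ~y4 \/ ~y11) — ~y11 is true.
  17. (y1 \/ ~y9 \/ y4) — y4 is true.
  18. (~y6 \/ y4) — ~y6 is true.
  19. (~y7 \/ ~y11 \/ ~y5) — ~y11 is true.
  20. (~y10 \/ ~y4 \/ y8) — y8 is true.
  21. (~y1 \/ y2 \/ ~y4) — ~y1 is true.
  22. (~y11 \/ ~y3) — ~y11 is true.

y1=F, y2=F, y3=T, y4=T, y5=T, y6=F, y7=T, y8=T, y9=T, y10=T, y11=F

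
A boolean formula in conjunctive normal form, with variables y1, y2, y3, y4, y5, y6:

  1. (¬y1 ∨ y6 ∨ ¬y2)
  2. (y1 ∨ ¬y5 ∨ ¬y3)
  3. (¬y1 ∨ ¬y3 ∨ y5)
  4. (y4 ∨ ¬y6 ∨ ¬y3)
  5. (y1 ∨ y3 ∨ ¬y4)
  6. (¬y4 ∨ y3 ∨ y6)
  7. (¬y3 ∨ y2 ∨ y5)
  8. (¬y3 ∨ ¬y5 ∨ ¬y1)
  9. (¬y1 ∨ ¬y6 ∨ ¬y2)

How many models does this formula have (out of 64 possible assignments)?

17

Split on y3, then y1.
  y3=1, y1=1: a clause becomes empty — 0.
  y3=1, y1=0: remaining (y2,y4,y5,y6) ∈ {(1,0,0,0); (1,1,0,0); (1,1,0,1)} — 3.
  y3=0, y1=1: y5 free; 3 ways for (y2,y4,y6) × 2^1 = 6.
  y3=0, y1=0: forces y4=0; y2, y5, y6 free → 2^3 = 8.
Total: 0 + 3 + 6 + 8 = 17.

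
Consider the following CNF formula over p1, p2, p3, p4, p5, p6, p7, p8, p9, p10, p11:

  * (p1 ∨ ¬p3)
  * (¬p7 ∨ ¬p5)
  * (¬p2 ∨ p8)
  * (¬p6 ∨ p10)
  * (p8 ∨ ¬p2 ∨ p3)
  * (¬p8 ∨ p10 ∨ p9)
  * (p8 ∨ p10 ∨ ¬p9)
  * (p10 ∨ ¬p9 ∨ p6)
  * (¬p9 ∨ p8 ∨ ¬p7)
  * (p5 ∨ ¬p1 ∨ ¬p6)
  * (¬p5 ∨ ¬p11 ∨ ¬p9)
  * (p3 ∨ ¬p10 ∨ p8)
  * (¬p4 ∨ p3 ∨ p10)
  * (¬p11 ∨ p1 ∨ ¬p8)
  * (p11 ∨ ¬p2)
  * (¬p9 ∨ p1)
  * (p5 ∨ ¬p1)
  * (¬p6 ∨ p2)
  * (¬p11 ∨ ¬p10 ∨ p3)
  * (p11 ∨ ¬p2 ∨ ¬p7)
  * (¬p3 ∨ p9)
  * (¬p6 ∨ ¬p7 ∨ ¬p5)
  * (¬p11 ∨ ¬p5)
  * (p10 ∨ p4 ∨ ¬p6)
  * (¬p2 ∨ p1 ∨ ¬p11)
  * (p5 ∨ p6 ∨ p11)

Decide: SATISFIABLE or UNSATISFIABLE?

p7 occurs only negated in the remaining clauses — set p7 = False.
Try p1 = True.
  then p5 is forced to True.
  then p11 is forced to False.
  then p2 is forced to False.
  then p6 is forced to False.
The remaining clauses are satisfied by p3 = True, p4 = False, p8 = True, p9 = True, p10 = True.
So p1=1, p2=0, p3=1, p4=0, p5=1, p6=0, p7=0, p8=1, p9=1, p10=1, p11=0 is a satisfying assignment.

SATISFIABLE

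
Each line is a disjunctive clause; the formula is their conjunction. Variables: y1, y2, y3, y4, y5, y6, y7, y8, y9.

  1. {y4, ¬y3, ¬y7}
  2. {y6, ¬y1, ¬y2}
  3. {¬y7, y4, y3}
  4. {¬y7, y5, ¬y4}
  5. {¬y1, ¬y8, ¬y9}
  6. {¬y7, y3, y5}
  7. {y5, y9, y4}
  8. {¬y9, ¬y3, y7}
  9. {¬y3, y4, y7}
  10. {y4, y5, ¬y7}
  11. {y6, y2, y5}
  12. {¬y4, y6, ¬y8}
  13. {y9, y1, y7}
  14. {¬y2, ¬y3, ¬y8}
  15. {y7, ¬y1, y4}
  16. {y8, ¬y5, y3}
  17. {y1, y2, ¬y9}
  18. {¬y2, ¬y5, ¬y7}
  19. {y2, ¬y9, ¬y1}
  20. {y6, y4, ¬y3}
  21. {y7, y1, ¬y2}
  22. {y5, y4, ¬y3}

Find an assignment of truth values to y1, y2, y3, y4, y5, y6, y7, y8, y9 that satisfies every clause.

y1=1, y2=1, y3=0, y4=1, y5=0, y6=1, y7=0, y8=0, y9=1

y6 occurs only positively in the remaining clauses — set y6 = True.
Branch on y1: take y1 = True.
Try y2 = True.
The remaining clauses are satisfied by y3 = False, y4 = True, y5 = False, y7 = False, y8 = False, y9 = True.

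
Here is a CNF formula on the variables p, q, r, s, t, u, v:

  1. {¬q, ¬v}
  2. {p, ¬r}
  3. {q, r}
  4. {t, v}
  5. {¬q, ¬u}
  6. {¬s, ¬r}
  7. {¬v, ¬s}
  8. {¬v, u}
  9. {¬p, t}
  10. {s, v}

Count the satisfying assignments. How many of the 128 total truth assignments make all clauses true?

3

The models are:
  p=F q=T r=F s=T t=T u=F v=F
  p=T q=F r=T s=F t=T u=T v=T
  p=T q=T r=F s=T t=T u=F v=F
Count: 3.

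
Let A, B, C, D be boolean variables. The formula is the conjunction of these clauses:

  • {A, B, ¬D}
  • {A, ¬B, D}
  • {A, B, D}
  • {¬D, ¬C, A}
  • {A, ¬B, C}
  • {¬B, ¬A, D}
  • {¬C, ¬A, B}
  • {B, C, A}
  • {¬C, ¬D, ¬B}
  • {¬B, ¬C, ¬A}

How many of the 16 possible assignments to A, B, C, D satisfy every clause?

Satisfying assignments:
  A=T B=F C=F D=F
  A=T B=F C=F D=T
  A=T B=T C=F D=T
That's 3 in total.

3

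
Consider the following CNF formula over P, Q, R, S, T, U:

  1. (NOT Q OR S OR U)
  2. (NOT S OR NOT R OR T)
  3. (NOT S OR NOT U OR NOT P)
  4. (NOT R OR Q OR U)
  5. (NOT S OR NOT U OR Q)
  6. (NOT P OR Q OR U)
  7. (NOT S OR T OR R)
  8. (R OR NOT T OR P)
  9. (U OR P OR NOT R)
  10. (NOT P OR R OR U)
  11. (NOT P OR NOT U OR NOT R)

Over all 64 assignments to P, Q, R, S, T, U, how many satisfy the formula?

Split on U, then R.
  U=1, R=1: 5 of the 16 assignments to (P,Q,S,T) work.
  U=1, R=0: Q free; 3 ways for (P,S,T) × 2^1 = 6.
  U=0, R=1: remaining (P,Q,S,T) ∈ {(1,1,1,1)} — 1.
  U=0, R=0: remaining (P,Q,S,T) ∈ {(0,0,0,0)} — 1.
Total: 5 + 6 + 1 + 1 = 13.

13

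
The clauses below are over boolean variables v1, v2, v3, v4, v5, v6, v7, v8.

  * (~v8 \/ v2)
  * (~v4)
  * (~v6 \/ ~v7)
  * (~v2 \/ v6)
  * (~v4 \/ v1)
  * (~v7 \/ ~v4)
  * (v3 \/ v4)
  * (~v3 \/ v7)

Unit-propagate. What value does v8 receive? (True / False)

False

(~v4) is a unit clause: v4 = False.
From (v3 \/ v4) and v4 = False: v3 = True.
From (~v3 \/ v7) and v3 = True: v7 = True.
From (~v6 \/ ~v7) and v7 = True: v6 = False.
(v6 \/ ~v2): since v6 = False, the clause reduces to (~v2). v2 = False.
(~v8 \/ v2) with v2 = False leaves only ~v8, so v8 = False.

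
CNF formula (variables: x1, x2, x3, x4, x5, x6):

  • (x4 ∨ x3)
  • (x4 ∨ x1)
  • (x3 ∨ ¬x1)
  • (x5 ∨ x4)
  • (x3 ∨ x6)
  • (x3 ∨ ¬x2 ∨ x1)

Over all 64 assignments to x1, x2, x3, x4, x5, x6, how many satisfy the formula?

Case analysis on x3 and x1:
  x3=T, x1=T: x2, x6 free; 3 ways for (x4,x5) × 2^2 = 12.
  x3=T, x1=F: forces x4=T; x2, x5, x6 free → 2^3 = 8.
  x3=F, x1=T: a clause becomes empty — 0.
  x3=F, x1=F: remaining (x2,x4,x5,x6) ∈ {(F,T,F,T); (F,T,T,T)} — 2.
Total: 12 + 8 + 0 + 2 = 22.

22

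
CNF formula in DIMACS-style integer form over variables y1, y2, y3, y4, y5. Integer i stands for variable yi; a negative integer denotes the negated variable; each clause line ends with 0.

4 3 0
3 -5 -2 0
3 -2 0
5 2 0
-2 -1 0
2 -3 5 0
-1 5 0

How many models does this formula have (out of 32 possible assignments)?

10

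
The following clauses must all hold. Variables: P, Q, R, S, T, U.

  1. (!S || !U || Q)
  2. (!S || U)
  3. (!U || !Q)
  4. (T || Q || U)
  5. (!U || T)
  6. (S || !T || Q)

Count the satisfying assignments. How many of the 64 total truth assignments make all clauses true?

Satisfying assignments:
  P=F Q=T R=F S=F T=F U=F
  P=F Q=T R=F S=F T=T U=F
  P=F Q=T R=T S=F T=F U=F
  P=F Q=T R=T S=F T=T U=F
  P=T Q=T R=F S=F T=F U=F
  P=T Q=T R=F S=F T=T U=F
  P=T Q=T R=T S=F T=F U=F
  P=T Q=T R=T S=F T=T U=F
That's 8 in total.

8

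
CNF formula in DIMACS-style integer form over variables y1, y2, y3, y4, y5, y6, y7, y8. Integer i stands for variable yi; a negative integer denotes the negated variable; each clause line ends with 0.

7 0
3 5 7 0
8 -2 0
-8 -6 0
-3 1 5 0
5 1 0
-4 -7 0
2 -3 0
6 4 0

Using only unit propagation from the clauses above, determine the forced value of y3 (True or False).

(y7) is a unit clause: y7 = True.
(!y4 || !y7): since y7 = True, the clause reduces to (!y4). y4 = False.
(y6 || y4): since y4 = False, the clause reduces to (y6). y6 = True.
(!y6 || !y8): since y6 = True, the clause reduces to (!y8). y8 = False.
(y8 || !y2): since y8 = False, the clause reduces to (!y2). y2 = False.
(y2 || !y3): since y2 = False, the clause reduces to (!y3). y3 = False.

False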